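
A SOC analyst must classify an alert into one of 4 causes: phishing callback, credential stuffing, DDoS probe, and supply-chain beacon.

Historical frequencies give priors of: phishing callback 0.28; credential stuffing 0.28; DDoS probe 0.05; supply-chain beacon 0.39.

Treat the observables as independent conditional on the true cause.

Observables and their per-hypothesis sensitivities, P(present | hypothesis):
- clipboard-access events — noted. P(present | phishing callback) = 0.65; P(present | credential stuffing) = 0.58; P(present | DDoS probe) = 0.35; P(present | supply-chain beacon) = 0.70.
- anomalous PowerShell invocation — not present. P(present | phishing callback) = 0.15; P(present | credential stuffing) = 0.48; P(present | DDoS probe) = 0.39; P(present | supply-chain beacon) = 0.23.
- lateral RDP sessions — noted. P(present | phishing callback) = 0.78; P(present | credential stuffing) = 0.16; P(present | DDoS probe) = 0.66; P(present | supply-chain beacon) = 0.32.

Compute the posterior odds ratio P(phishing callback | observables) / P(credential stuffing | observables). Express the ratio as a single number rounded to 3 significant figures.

8.93

The normalizing constant cancels in an odds ratio, so compute prior × likelihood for the two hypotheses only (using 1 − P(present | H) for each absent observable):
  phishing callback: 0.28 × 0.65 × (1 − 0.15) × 0.78 = 0.12067
  credential stuffing: 0.28 × 0.58 × (1 − 0.48) × 0.16 = 0.013512
Posterior odds = 0.12067 / 0.013512 ≈ 8.93.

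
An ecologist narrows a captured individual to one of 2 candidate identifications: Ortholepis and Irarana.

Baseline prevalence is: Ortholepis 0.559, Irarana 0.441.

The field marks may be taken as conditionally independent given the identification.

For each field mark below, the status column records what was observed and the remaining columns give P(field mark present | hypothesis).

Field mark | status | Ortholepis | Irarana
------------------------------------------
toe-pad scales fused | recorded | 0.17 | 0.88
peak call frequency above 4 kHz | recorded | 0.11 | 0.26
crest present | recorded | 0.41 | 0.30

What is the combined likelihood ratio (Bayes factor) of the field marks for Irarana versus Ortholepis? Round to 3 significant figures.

Joint likelihood of the field mark pattern under each hypothesis:
  Irarana: 0.88 × 0.26 × 0.30 = 0.06864
  Ortholepis: 0.17 × 0.11 × 0.41 = 0.007667
Bayes factor = 0.06864 / 0.007667 ≈ 8.95

8.95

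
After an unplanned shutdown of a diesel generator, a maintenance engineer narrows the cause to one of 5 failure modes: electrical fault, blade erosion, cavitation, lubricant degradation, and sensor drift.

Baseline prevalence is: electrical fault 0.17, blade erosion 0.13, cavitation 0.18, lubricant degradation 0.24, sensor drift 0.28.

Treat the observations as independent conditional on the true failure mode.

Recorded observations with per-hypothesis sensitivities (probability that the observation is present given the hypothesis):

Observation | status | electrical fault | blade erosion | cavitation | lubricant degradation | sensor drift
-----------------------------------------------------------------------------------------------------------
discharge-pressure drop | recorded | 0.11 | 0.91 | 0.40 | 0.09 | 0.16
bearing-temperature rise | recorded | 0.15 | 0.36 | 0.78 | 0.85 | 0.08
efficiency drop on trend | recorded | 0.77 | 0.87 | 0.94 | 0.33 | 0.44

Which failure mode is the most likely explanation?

Multiply each prior by the joint likelihood of the evidence pattern:
  electrical fault: 0.17 × 0.11 × 0.15 × 0.77 = 0.0021599
  blade erosion: 0.13 × 0.91 × 0.36 × 0.87 = 0.037052
  cavitation: 0.18 × 0.40 × 0.78 × 0.94 = 0.05279
  lubricant degradation: 0.24 × 0.09 × 0.85 × 0.33 = 0.0060588
  sensor drift: 0.28 × 0.16 × 0.08 × 0.44 = 0.001577
Marginal likelihood of the evidence = 0.099638.
P(electrical fault | evidence) ≈ 0.0021599 / 0.099638 ≈ 0.022
P(blade erosion | evidence) ≈ 0.037052 / 0.099638 ≈ 0.372
P(cavitation | evidence) ≈ 0.05279 / 0.099638 ≈ 0.530
P(lubricant degradation | evidence) ≈ 0.0060588 / 0.099638 ≈ 0.061
P(sensor drift | evidence) ≈ 0.001577 / 0.099638 ≈ 0.016
The largest is 0.530, so cavitation is most probable.

cavitation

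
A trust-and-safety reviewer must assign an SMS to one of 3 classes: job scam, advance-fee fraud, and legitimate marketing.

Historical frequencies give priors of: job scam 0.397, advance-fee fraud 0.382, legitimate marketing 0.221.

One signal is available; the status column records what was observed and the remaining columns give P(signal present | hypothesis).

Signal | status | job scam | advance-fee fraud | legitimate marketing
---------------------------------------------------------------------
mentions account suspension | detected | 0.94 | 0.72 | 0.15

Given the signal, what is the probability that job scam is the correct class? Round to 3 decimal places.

For each hypothesis, the unnormalized posterior weight is prior × likelihood:
  job scam: 0.397 × 0.94 = 0.37318
  advance-fee fraud: 0.382 × 0.72 = 0.27504
  legitimate marketing: 0.221 × 0.15 = 0.03315
Marginal likelihood of the evidence = 0.68137.
P(job scam | evidence) = 0.37318 / 0.68137 ≈ 0.548.

0.548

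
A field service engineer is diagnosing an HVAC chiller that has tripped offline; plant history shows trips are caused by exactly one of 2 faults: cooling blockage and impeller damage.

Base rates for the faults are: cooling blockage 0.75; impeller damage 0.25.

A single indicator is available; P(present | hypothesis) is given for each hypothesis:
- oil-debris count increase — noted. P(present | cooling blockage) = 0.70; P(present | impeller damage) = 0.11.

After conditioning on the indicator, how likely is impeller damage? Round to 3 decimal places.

For each hypothesis, the unnormalized posterior weight is prior × likelihood:
  cooling blockage: 0.75 × 0.70 = 0.525
  impeller damage: 0.25 × 0.11 = 0.0275
Normalizing constant Z = 0.525 + 0.0275 = 0.5525.
P(impeller damage | evidence) = 0.0275 / 0.5525 ≈ 0.050.

0.050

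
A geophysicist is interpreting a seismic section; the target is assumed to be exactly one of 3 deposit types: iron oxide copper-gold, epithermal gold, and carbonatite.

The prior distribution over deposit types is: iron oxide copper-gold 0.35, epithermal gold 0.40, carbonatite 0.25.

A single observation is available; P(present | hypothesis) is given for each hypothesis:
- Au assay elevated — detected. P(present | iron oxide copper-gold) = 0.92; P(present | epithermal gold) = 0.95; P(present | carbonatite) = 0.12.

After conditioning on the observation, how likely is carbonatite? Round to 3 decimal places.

For each hypothesis, the unnormalized posterior weight is prior × likelihood:
  iron oxide copper-gold: 0.35 × 0.92 = 0.322
  epithermal gold: 0.40 × 0.95 = 0.38
  carbonatite: 0.25 × 0.12 = 0.03
Marginal likelihood of the evidence = 0.732.
P(carbonatite | evidence) = 0.03 / 0.732 ≈ 0.041.

0.041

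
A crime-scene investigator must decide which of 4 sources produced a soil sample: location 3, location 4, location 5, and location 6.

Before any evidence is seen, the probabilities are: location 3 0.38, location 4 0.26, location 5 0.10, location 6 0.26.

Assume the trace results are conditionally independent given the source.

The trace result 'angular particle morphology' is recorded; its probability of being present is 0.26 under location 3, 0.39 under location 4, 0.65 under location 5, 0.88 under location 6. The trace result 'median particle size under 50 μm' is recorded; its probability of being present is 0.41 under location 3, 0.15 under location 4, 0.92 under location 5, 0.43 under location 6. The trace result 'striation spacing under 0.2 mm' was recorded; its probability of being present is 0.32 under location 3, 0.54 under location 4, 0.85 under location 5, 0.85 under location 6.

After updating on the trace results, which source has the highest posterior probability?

By Bayes' rule with conditional independence, the unnormalized weight for each hypothesis is prior × ∏ likelihoods:
  location 3: 0.38 × 0.26 × 0.41 × 0.32 = 0.012963
  location 4: 0.26 × 0.39 × 0.15 × 0.54 = 0.0082134
  location 5: 0.10 × 0.65 × 0.92 × 0.85 = 0.05083
  location 6: 0.26 × 0.88 × 0.43 × 0.85 = 0.083626
Marginal likelihood of the evidence = 0.15563.
P(location 3 | evidence) ≈ 0.012963 / 0.15563 ≈ 0.083
P(location 4 | evidence) ≈ 0.0082134 / 0.15563 ≈ 0.053
P(location 5 | evidence) ≈ 0.05083 / 0.15563 ≈ 0.327
P(location 6 | evidence) ≈ 0.083626 / 0.15563 ≈ 0.537
The largest is 0.537, so location 6 is most probable.

location 6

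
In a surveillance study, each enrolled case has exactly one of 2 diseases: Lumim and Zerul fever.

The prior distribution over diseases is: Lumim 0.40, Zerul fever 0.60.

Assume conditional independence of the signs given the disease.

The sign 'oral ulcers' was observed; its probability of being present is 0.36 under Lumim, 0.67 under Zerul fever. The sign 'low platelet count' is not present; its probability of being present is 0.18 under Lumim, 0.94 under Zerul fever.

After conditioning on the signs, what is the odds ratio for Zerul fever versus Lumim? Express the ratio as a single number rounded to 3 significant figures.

Unnormalized posterior weight (prior times the sign likelihoods) for each of the two hypotheses (using 1 − P(present | H) for each absent sign):
  Zerul fever: 0.60 × 0.67 × (1 − 0.94) = 0.02412
  Lumim: 0.40 × 0.36 × (1 − 0.18) = 0.11808
Posterior odds = 0.02412 / 0.11808 ≈ 0.204.

0.204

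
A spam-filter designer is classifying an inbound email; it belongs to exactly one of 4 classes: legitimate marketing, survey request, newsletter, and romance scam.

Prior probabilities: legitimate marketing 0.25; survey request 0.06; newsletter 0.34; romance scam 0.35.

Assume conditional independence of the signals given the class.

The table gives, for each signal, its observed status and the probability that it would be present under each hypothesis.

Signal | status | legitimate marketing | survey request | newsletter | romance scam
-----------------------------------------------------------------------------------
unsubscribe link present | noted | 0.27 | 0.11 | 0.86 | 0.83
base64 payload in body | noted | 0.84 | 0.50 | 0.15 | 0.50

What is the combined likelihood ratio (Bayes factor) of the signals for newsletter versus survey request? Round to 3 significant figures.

The Bayes factor is the ratio of the joint likelihoods of the signal pattern under the two hypotheses.
  newsletter: 0.86 × 0.15 = 0.129
  survey request: 0.11 × 0.50 = 0.055
Bayes factor = 0.129 / 0.055 ≈ 2.35

2.35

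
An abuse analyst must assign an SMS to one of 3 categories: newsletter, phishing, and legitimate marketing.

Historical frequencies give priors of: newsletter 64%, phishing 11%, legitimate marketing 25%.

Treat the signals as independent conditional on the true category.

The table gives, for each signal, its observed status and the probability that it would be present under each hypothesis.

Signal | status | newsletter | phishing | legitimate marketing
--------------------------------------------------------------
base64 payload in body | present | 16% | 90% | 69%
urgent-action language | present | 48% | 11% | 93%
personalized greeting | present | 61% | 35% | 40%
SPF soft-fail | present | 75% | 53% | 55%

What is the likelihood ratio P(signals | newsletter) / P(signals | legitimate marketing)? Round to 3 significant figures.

0.249

Take the product of per-signal likelihoods under each hypothesis, then divide.
  newsletter: 0.16 × 0.48 × 0.61 × 0.75 = 0.035136
  legitimate marketing: 0.69 × 0.93 × 0.40 × 0.55 = 0.14117
Bayes factor = 0.035136 / 0.14117 ≈ 0.249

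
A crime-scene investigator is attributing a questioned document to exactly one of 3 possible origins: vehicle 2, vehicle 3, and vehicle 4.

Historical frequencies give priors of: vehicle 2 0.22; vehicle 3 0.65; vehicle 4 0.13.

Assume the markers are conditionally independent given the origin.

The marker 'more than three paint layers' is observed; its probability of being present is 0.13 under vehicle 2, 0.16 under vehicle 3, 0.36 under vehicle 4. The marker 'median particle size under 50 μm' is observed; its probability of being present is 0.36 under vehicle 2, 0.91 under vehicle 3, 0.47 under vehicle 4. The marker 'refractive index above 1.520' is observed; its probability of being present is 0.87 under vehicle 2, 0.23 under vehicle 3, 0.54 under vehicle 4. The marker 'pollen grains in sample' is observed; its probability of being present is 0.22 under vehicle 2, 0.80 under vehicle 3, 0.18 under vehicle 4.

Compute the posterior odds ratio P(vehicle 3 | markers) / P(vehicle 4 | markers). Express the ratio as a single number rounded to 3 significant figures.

Posterior odds equal prior odds times the likelihood ratio; only the two competing hypotheses matter.
  vehicle 3: 0.65 × 0.16 × 0.91 × 0.23 × 0.80 = 0.017414
  vehicle 4: 0.13 × 0.36 × 0.47 × 0.54 × 0.18 = 0.002138
Posterior odds = 0.017414 / 0.002138 ≈ 8.14.

8.14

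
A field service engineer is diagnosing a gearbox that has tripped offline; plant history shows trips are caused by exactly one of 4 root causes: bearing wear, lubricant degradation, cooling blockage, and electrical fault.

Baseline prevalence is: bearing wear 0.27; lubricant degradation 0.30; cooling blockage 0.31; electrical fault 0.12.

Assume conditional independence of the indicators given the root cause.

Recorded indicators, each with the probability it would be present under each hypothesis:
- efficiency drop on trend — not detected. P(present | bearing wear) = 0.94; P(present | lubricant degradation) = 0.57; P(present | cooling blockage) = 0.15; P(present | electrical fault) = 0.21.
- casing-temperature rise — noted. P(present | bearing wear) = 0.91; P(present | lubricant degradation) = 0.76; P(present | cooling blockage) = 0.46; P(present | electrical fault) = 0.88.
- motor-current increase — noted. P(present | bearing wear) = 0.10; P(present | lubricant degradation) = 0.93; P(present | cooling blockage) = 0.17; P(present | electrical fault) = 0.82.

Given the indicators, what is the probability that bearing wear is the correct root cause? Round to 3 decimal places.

By Bayes' rule with conditional independence, the unnormalized weight for each hypothesis is prior × ∏ likelihoods (using 1 − P(present | H) for each absent indicator):
  bearing wear: 0.27 × (1 − 0.94) × 0.91 × 0.10 = 0.0014742
  lubricant degradation: 0.30 × (1 − 0.57) × 0.76 × 0.93 = 0.091177
  cooling blockage: 0.31 × (1 − 0.15) × 0.46 × 0.17 = 0.020606
  electrical fault: 0.12 × (1 − 0.21) × 0.88 × 0.82 = 0.068408
Marginal likelihood of the evidence = 0.18166.
P(bearing wear | evidence) = 0.0014742 / 0.18166 ≈ 0.008.

0.008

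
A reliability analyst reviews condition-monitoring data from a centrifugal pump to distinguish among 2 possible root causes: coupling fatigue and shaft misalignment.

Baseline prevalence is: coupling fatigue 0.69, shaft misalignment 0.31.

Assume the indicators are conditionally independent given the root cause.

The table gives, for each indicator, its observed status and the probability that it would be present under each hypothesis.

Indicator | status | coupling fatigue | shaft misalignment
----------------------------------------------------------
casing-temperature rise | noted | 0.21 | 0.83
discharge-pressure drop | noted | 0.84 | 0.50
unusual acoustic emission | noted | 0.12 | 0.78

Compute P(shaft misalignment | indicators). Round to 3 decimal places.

0.873

By Bayes' rule with conditional independence, the unnormalized weight for each hypothesis is prior × ∏ likelihoods:
  coupling fatigue: 0.69 × 0.21 × 0.84 × 0.12 = 0.014606
  shaft misalignment: 0.31 × 0.83 × 0.50 × 0.78 = 0.10035
Marginal likelihood of the evidence = 0.11495.
P(shaft misalignment | evidence) = 0.10035 / 0.11495 ≈ 0.873.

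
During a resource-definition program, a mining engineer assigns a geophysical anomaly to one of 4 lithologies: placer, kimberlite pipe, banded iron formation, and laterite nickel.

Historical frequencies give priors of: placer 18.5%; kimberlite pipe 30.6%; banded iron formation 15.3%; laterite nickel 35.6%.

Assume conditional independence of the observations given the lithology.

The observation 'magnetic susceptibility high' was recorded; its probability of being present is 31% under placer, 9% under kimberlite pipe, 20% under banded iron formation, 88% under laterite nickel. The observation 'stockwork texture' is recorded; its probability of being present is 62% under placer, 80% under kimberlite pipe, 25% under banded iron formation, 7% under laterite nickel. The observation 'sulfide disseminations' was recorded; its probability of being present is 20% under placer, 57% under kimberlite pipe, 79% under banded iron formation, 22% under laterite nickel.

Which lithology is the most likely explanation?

By Bayes' rule with conditional independence, the unnormalized weight for each hypothesis is prior × ∏ likelihoods:
  placer: 0.185 × 0.31 × 0.62 × 0.20 = 0.0071114
  kimberlite pipe: 0.306 × 0.09 × 0.80 × 0.57 = 0.012558
  banded iron formation: 0.153 × 0.20 × 0.25 × 0.79 = 0.0060435
  laterite nickel: 0.356 × 0.88 × 0.07 × 0.22 = 0.0048245
The unnormalized weights sum to 0.030538.
P(placer | evidence) ≈ 0.0071114 / 0.030538 ≈ 0.233
P(kimberlite pipe | evidence) ≈ 0.012558 / 0.030538 ≈ 0.411
P(banded iron formation | evidence) ≈ 0.0060435 / 0.030538 ≈ 0.198
P(laterite nickel | evidence) ≈ 0.0048245 / 0.030538 ≈ 0.158
The largest is 0.411, so kimberlite pipe is most probable.

kimberlite pipe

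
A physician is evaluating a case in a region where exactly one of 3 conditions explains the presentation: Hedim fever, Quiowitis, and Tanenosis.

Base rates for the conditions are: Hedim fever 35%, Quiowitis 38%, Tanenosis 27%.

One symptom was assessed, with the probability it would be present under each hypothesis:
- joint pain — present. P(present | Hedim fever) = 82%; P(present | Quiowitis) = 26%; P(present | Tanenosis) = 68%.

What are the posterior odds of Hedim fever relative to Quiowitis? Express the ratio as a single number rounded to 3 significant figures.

Posterior odds equal prior odds times the likelihood ratio; only the two competing hypotheses matter.
  Hedim fever: 0.35 × 0.82 = 0.287
  Quiowitis: 0.38 × 0.26 = 0.0988
Posterior odds = 0.287 / 0.0988 ≈ 2.90.

2.90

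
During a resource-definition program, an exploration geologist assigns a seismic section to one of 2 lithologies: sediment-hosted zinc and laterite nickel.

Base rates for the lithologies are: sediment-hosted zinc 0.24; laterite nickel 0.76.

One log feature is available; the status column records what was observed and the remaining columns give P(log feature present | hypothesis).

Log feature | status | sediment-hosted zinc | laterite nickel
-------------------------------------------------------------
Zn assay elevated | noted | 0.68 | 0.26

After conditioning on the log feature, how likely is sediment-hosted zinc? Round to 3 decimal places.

0.452

By Bayes' rule, the unnormalized weight for each hypothesis is prior × likelihood:
  sediment-hosted zinc: 0.24 × 0.68 = 0.1632
  laterite nickel: 0.76 × 0.26 = 0.1976
Normalizing constant Z = 0.1632 + 0.1976 = 0.3608.
P(sediment-hosted zinc | evidence) = 0.1632 / 0.3608 ≈ 0.452.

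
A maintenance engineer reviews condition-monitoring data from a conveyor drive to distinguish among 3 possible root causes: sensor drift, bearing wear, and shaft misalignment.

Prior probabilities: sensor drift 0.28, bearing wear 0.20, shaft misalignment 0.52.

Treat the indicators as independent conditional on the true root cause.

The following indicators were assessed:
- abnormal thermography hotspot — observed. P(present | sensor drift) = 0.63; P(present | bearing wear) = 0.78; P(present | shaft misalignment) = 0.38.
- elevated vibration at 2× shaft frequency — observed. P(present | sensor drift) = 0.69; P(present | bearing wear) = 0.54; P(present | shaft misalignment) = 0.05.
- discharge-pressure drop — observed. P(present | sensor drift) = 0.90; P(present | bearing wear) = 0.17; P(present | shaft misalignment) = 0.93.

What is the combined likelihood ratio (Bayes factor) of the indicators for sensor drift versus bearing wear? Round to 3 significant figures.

Joint likelihood of the indicator pattern under each hypothesis:
  sensor drift: 0.63 × 0.69 × 0.90 = 0.39123
  bearing wear: 0.78 × 0.54 × 0.17 = 0.071604
Bayes factor = 0.39123 / 0.071604 ≈ 5.46

5.46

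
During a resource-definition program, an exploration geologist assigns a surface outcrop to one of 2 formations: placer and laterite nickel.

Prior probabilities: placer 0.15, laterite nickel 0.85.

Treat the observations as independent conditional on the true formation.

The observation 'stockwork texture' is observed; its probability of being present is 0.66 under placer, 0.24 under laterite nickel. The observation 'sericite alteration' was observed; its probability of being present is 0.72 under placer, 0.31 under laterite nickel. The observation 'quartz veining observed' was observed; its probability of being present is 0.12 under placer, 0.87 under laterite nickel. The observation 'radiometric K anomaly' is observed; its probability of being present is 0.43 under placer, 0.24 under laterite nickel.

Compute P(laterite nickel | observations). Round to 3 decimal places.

Multiply each prior by the joint likelihood of the evidence pattern:
  placer: 0.15 × 0.66 × 0.72 × 0.12 × 0.43 = 0.003678
  laterite nickel: 0.85 × 0.24 × 0.31 × 0.87 × 0.24 = 0.013205
The unnormalized weights sum to 0.016883.
P(laterite nickel | evidence) = 0.013205 / 0.016883 ≈ 0.782.

0.782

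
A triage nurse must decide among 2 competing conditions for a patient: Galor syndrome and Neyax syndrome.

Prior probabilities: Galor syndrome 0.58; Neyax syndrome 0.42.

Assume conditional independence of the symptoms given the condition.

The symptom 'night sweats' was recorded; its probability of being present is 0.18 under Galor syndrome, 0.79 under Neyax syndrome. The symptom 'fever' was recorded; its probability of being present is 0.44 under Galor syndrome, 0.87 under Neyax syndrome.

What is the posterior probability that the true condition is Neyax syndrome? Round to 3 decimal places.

0.863

Multiply each prior by the joint likelihood of the symptom pattern:
  Galor syndrome: 0.58 × 0.18 × 0.44 = 0.045936
  Neyax syndrome: 0.42 × 0.79 × 0.87 = 0.28867
The unnormalized weights sum to 0.3346.
P(Neyax syndrome | evidence) = 0.28867 / 0.3346 ≈ 0.863.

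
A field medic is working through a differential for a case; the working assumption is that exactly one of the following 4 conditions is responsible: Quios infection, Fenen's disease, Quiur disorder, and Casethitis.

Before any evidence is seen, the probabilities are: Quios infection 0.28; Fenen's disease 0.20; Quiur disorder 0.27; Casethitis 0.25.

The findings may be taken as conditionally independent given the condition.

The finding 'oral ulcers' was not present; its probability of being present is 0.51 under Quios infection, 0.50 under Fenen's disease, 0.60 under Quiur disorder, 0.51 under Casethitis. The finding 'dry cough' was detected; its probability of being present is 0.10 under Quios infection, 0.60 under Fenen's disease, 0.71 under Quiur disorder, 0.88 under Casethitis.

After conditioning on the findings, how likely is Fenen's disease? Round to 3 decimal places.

0.232

For each hypothesis, the unnormalized posterior weight is prior × product of the finding likelihoods (using 1 − P(present | H) for each absent finding):
  Quios infection: 0.28 × (1 − 0.51) × 0.10 = 0.01372
  Fenen's disease: 0.20 × (1 − 0.50) × 0.60 = 0.06
  Quiur disorder: 0.27 × (1 − 0.60) × 0.71 = 0.07668
  Casethitis: 0.25 × (1 − 0.51) × 0.88 = 0.1078
Marginal likelihood of the evidence = 0.2582.
P(Fenen's disease | evidence) = 0.06 / 0.2582 ≈ 0.232.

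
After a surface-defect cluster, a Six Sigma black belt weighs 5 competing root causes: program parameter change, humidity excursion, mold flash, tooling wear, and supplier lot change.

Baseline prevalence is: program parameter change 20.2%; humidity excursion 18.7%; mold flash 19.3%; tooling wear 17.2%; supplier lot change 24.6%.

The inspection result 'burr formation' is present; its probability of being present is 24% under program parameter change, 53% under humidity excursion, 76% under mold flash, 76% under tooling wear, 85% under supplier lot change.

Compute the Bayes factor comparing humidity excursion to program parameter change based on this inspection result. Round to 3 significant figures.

Likelihood of this inspection result under each hypothesis:
  humidity excursion: 0.53
  program parameter change: 0.24
Bayes factor = 0.53 / 0.24 ≈ 2.21

2.21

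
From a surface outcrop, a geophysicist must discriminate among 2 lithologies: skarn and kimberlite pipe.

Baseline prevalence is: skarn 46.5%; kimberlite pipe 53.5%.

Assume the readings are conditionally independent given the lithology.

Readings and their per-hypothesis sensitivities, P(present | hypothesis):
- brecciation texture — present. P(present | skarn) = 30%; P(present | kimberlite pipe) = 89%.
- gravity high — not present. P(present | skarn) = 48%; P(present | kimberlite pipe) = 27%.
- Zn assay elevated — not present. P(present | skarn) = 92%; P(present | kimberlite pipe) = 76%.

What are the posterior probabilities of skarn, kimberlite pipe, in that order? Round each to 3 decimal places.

By Bayes' rule with conditional independence, the unnormalized weight for each hypothesis is prior × ∏ likelihoods (using 1 − P(present | H) for each absent reading):
  skarn: 0.465 × 0.30 × (1 − 0.48) × (1 − 0.92) = 0.0058032
  kimberlite pipe: 0.535 × 0.89 × (1 − 0.27) × (1 − 0.76) = 0.083421
Normalizing constant Z = 0.0058032 + 0.083421 = 0.089225.
P(skarn | evidence) = 0.0058032 / 0.089225 ≈ 0.065
P(kimberlite pipe | evidence) = 0.083421 / 0.089225 ≈ 0.935

0.065, 0.935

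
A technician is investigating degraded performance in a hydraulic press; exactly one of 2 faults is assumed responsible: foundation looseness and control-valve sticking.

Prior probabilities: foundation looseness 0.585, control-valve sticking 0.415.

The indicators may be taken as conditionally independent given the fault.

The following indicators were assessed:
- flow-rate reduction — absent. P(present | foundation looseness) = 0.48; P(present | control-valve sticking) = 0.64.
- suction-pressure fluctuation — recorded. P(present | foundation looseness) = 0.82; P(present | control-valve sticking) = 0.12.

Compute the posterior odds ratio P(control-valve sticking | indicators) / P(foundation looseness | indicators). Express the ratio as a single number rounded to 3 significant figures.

Unnormalized posterior weight (prior times the indicator likelihoods) for each of the two hypotheses (using 1 − P(present | H) for each absent indicator):
  control-valve sticking: 0.415 × (1 − 0.64) × 0.12 = 0.017928
  foundation looseness: 0.585 × (1 − 0.48) × 0.82 = 0.24944
Odds(control-valve sticking : foundation looseness) = 0.017928 / 0.24944 ≈ 0.0719.

0.0719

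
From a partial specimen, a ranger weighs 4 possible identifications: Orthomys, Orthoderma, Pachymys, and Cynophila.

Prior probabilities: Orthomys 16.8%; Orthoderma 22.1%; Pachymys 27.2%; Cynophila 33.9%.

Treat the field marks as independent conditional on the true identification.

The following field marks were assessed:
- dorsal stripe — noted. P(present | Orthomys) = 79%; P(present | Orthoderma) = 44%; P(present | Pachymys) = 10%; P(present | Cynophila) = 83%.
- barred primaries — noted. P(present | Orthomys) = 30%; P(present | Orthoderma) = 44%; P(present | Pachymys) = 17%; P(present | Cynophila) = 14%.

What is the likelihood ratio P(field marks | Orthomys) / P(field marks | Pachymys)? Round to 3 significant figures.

Take the product of per-field mark likelihoods under each hypothesis, then divide.
  Orthomys: 0.79 × 0.30 = 0.237
  Pachymys: 0.10 × 0.17 = 0.017
Bayes factor = 0.237 / 0.017 ≈ 13.9

13.9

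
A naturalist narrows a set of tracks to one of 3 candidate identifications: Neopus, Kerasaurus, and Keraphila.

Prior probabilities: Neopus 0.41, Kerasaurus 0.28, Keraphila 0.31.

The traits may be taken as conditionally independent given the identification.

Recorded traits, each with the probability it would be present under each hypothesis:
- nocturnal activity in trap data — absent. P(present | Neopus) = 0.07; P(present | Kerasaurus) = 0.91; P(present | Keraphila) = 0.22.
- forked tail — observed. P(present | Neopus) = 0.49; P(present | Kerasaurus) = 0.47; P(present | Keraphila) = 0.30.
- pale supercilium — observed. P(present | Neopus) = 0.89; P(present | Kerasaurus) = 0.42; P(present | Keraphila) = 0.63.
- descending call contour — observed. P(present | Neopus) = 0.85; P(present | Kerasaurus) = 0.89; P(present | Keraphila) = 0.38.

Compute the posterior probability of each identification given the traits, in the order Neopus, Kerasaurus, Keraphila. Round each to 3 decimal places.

By Bayes' rule with conditional independence, the unnormalized weight for each hypothesis is prior × ∏ likelihoods (using 1 − P(present | H) for each absent trait):
  Neopus: 0.41 × (1 − 0.07) × 0.49 × 0.89 × 0.85 = 0.14134
  Kerasaurus: 0.28 × (1 − 0.91) × 0.47 × 0.42 × 0.89 = 0.0044273
  Keraphila: 0.31 × (1 − 0.22) × 0.30 × 0.63 × 0.38 = 0.017366
Marginal likelihood of the evidence = 0.16314.
P(Neopus | evidence) = 0.14134 / 0.16314 ≈ 0.866
P(Kerasaurus | evidence) = 0.0044273 / 0.16314 ≈ 0.027
P(Keraphila | evidence) = 0.017366 / 0.16314 ≈ 0.106

0.866, 0.027, 0.106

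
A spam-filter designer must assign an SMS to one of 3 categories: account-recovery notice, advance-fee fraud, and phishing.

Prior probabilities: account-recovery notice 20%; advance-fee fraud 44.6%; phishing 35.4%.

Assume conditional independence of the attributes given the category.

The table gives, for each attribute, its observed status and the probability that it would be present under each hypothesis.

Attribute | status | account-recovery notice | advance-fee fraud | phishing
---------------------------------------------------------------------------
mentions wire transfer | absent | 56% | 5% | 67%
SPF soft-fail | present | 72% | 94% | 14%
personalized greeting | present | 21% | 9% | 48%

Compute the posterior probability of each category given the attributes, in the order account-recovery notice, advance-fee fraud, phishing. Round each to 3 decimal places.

0.233, 0.629, 0.138

Multiply each prior by the joint likelihood of the attribute pattern (using 1 − P(present | H) for each absent attribute):
  account-recovery notice: 0.200 × (1 − 0.56) × 0.72 × 0.21 = 0.013306
  advance-fee fraud: 0.446 × (1 − 0.05) × 0.94 × 0.09 = 0.035845
  phishing: 0.354 × (1 − 0.67) × 0.14 × 0.48 = 0.0078503
The unnormalized weights sum to 0.057001.
P(account-recovery notice | evidence) = 0.013306 / 0.057001 ≈ 0.233
P(advance-fee fraud | evidence) = 0.035845 / 0.057001 ≈ 0.629
P(phishing | evidence) = 0.0078503 / 0.057001 ≈ 0.138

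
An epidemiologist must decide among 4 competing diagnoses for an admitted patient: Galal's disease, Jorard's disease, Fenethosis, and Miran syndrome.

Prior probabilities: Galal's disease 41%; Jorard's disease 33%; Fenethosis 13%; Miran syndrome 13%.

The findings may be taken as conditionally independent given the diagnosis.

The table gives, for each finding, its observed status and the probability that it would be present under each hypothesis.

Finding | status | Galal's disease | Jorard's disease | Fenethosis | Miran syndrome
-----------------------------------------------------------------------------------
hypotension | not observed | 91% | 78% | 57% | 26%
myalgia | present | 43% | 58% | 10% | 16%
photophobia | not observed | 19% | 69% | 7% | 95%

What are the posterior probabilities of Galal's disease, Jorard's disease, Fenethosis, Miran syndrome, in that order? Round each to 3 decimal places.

Multiply each prior by the joint likelihood of the evidence pattern (using 1 − P(present | H) for each absent finding):
  Galal's disease: 0.41 × (1 − 0.91) × 0.43 × (1 − 0.19) = 0.012852
  Jorard's disease: 0.33 × (1 − 0.78) × 0.58 × (1 − 0.69) = 0.013053
  Fenethosis: 0.13 × (1 − 0.57) × 0.10 × (1 − 0.07) = 0.0051987
  Miran syndrome: 0.13 × (1 − 0.26) × 0.16 × (1 − 0.95) = 0.0007696
Normalizing constant Z = 0.012852 + 0.013053 + 0.0051987 + 0.0007696 = 0.031874.
P(Galal's disease | evidence) = 0.012852 / 0.031874 ≈ 0.403
P(Jorard's disease | evidence) = 0.013053 / 0.031874 ≈ 0.410
P(Fenethosis | evidence) = 0.0051987 / 0.031874 ≈ 0.163
P(Miran syndrome | evidence) = 0.0007696 / 0.031874 ≈ 0.024

0.403, 0.410, 0.163, 0.024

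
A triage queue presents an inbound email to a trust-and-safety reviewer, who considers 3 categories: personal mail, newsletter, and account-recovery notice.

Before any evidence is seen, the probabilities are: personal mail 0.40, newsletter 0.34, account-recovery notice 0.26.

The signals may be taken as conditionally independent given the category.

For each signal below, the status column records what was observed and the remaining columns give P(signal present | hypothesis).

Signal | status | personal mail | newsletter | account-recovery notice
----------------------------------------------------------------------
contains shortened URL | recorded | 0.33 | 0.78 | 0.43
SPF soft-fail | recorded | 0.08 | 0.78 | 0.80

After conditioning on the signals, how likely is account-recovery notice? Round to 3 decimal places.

For each hypothesis, the unnormalized posterior weight is prior × product of the signal likelihoods:
  personal mail: 0.40 × 0.33 × 0.08 = 0.01056
  newsletter: 0.34 × 0.78 × 0.78 = 0.20686
  account-recovery notice: 0.26 × 0.43 × 0.80 = 0.08944
Marginal likelihood of the evidence = 0.30686.
P(account-recovery notice | evidence) = 0.08944 / 0.30686 ≈ 0.291.

0.291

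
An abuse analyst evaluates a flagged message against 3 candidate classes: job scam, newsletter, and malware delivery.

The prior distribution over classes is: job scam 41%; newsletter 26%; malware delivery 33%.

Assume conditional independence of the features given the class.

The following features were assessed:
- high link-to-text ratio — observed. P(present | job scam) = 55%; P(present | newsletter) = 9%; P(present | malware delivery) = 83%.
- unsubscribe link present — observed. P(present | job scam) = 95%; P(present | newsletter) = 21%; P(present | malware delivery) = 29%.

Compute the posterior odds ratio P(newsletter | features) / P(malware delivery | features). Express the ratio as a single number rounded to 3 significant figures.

0.0619

Unnormalized posterior weight (prior times the feature likelihoods) for each of the two hypotheses:
  newsletter: 0.26 × 0.09 × 0.21 = 0.004914
  malware delivery: 0.33 × 0.83 × 0.29 = 0.079431
Posterior odds = 0.004914 / 0.079431 ≈ 0.0619.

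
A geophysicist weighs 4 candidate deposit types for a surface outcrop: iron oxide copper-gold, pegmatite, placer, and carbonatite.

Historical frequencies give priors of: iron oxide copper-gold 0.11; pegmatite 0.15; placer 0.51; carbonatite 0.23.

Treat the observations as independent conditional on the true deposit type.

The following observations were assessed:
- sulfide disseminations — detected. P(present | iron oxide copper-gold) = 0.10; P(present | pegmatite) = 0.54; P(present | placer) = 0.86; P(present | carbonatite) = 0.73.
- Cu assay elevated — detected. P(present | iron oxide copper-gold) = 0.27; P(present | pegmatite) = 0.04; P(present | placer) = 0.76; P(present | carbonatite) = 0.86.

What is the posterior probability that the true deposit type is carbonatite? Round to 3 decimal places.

For each hypothesis, the unnormalized posterior weight is prior × product of the observation likelihoods:
  iron oxide copper-gold: 0.11 × 0.10 × 0.27 = 0.00297
  pegmatite: 0.15 × 0.54 × 0.04 = 0.00324
  placer: 0.51 × 0.86 × 0.76 = 0.33334
  carbonatite: 0.23 × 0.73 × 0.86 = 0.14439
The unnormalized weights sum to 0.48394.
P(carbonatite | evidence) = 0.14439 / 0.48394 ≈ 0.298.

0.298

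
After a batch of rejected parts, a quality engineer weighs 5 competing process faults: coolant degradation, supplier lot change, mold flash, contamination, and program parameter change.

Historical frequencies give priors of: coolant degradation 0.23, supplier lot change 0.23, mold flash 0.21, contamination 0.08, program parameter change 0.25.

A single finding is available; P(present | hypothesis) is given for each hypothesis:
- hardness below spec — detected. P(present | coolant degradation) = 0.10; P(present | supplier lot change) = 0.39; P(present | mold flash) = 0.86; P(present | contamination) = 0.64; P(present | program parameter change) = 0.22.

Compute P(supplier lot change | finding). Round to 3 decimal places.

Multiply each prior by the likelihood of the finding:
  coolant degradation: 0.23 × 0.10 = 0.023
  supplier lot change: 0.23 × 0.39 = 0.0897
  mold flash: 0.21 × 0.86 = 0.1806
  contamination: 0.08 × 0.64 = 0.0512
  program parameter change: 0.25 × 0.22 = 0.055
Normalizing constant Z = 0.023 + 0.0897 + 0.1806 + 0.0512 + 0.055 = 0.3995.
P(supplier lot change | evidence) = 0.0897 / 0.3995 ≈ 0.225.

0.225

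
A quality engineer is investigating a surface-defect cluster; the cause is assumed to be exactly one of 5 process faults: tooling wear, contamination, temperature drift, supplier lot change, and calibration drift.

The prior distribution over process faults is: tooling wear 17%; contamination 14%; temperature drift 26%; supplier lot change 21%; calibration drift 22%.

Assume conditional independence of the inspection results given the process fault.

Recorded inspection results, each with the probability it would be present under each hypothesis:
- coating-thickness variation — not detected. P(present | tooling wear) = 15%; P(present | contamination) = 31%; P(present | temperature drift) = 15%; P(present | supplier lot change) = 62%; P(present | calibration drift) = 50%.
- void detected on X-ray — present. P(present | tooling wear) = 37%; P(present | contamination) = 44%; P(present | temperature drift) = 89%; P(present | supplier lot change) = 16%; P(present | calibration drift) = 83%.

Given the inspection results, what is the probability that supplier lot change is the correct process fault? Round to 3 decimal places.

By Bayes' rule with conditional independence, the unnormalized weight for each hypothesis is prior × ∏ likelihoods (using 1 − P(present | H) for each absent inspection result):
  tooling wear: 0.17 × (1 − 0.15) × 0.37 = 0.053465
  contamination: 0.14 × (1 − 0.31) × 0.44 = 0.042504
  temperature drift: 0.26 × (1 − 0.15) × 0.89 = 0.19669
  supplier lot change: 0.21 × (1 − 0.62) × 0.16 = 0.012768
  calibration drift: 0.22 × (1 − 0.50) × 0.83 = 0.0913
The unnormalized weights sum to 0.39673.
P(supplier lot change | evidence) = 0.012768 / 0.39673 ≈ 0.032.

0.032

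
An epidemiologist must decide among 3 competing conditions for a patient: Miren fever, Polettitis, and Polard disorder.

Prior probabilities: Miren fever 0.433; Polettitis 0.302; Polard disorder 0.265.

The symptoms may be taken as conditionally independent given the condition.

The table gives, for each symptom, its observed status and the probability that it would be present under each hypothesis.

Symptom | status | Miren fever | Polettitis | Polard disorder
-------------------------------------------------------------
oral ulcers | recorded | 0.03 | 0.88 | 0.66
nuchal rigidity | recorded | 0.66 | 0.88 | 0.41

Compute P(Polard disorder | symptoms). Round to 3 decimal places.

Multiply each prior by the joint likelihood of the symptom pattern:
  Miren fever: 0.433 × 0.03 × 0.66 = 0.0085734
  Polettitis: 0.302 × 0.88 × 0.88 = 0.23387
  Polard disorder: 0.265 × 0.66 × 0.41 = 0.071709
Normalizing constant Z = 0.0085734 + 0.23387 + 0.071709 = 0.31415.
P(Polard disorder | evidence) = 0.071709 / 0.31415 ≈ 0.228.

0.228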